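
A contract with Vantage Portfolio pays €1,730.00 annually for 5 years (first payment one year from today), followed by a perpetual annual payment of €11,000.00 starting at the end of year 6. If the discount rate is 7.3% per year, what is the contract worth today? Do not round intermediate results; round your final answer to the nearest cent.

€112979.47

PV of 5-year annuity: €1,730.00 × [1 − (1+0.073)^−5] / 0.073 = 7036.72593
Perpetuity value at year 5: €11,000.00 / 0.073 = 150684.93151
PV of perpetuity: 150684.93151 / (1+0.073)^5 = 105942.74349
Total PV = 7036.72593 + 105942.74349 = 112979.46942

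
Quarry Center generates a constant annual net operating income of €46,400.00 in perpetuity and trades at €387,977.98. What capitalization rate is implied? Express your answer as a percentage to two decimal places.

P = C/r ⇒ r = C/P = €46,400.00/€387,977.98 = 0.119594

11.96%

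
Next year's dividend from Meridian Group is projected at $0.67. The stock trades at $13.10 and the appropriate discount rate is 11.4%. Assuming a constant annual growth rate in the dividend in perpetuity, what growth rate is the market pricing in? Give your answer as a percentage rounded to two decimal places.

6.29%

P = D₁/(r−g) ⇒ g = r − D₁/P = 0.114 − $0.67/$13.10 = 0.062855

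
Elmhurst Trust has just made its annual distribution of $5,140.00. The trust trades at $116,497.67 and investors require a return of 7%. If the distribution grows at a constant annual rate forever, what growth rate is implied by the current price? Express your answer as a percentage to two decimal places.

2.48%

P = D₀(1+g)/(r−g) ⇒ P(r−g) = D₀(1+g) ⇒ g(P+D₀) = P·r − D₀
g = (P·r − D₀)/(P + D₀) = ($116,497.67×0.07 − $5,140.00) / ($116,497.67 + $5,140.00) = 0.024785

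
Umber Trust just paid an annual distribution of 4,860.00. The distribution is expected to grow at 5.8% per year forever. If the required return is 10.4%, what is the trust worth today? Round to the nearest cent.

D₁ = D₀ × (1 + g) = 4,860.00 × 1.058 = 5,141.8800
Growing perpetuity: P = D₁ / (r − g) = 5,141.8800 / (0.104 − 0.058) = 111,780.00

111780.00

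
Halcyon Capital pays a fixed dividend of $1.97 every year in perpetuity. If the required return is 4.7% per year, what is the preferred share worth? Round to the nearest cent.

$41.91

Level perpetuity: PV = C / r = $1.97 / 0.047 = $41.91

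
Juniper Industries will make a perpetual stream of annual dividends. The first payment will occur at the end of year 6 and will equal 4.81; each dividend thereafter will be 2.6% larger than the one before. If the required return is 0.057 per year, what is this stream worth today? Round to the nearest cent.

117.60

Value at end of year 5: C₁ / (r − g) = 4.81 / (0.057 − 0.026) = 155.1613
Discount to today: PV = 155.1613 / (1 + 0.057)^5 = 155.1613 / 1.319395 = 117.60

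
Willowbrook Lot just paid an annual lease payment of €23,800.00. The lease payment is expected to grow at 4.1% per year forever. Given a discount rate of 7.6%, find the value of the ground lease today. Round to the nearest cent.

D₁ = D₀ × (1 + g) = €23,800.00 × 1.041 = €24,775.8000
Growing perpetuity: P = D₁ / (r − g) = €24,775.8000 / (0.076 − 0.041) = €707,880.00

€707880.00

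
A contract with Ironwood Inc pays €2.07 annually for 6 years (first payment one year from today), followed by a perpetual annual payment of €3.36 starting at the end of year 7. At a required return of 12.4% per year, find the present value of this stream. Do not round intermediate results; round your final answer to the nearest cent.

€21.85

PV of 6-year annuity: €2.07 × [1 − (1+0.124)^−6] / 0.124 = 8.41506
Perpetuity value at year 6: €3.36 / 0.124 = 27.09677
PV of perpetuity: 27.09677 / (1+0.124)^6 = 13.43754
Total PV = 8.41506 + 13.43754 = 21.85260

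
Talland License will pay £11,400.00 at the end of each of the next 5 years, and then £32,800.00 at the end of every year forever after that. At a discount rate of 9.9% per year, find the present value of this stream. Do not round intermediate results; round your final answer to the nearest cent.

PV of 5-year annuity: £11,400.00 × [1 − (1+0.099)^−5] / 0.099 = 43325.59562
Perpetuity value at year 5: £32,800.00 / 0.099 = 331313.13131
PV of perpetuity: 331313.13131 / (1+0.099)^5 = 206657.03163
Total PV = 43325.59562 + 206657.03163 = 249982.62725

£249982.63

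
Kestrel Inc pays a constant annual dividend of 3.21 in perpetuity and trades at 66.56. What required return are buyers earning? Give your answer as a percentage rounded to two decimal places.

4.82%

P = C/r ⇒ r = C/P = 3.21/66.56 = 0.048227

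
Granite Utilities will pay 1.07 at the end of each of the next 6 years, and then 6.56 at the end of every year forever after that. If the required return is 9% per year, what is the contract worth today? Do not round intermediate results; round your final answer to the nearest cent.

PV of 6-year annuity: 1.07 × [1 − (1+0.09)^−6] / 0.09 = 4.79993
Perpetuity value at year 6: 6.56 / 0.09 = 72.88889
PV of perpetuity: 72.88889 / (1+0.09)^6 = 43.46126
Total PV = 4.79993 + 43.46126 = 48.26120

48.26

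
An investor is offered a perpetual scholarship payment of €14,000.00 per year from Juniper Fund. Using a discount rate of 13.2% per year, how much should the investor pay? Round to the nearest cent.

Level perpetuity: PV = C / r = €14,000.00 / 0.132 = €106,060.61

€106060.61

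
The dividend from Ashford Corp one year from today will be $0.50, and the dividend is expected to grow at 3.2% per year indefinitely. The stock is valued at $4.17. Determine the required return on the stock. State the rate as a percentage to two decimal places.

P = D₁/(r − g) ⇒ r = D₁/P + g = $0.5000/$4.17 + 0.032 = 0.119904 + 0.032 = 0.151904

15.19%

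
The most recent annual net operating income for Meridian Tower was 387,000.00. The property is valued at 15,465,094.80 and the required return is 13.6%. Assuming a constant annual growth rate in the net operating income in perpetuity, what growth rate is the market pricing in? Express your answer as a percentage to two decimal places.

10.83%

P = D₀(1+g)/(r−g) ⇒ P(r−g) = D₀(1+g) ⇒ g(P+D₀) = P·r − D₀
g = (P·r − D₀)/(P + D₀) = (15,465,094.80×0.136 − 387,000.00) / (15,465,094.80 + 387,000.00) = 0.108267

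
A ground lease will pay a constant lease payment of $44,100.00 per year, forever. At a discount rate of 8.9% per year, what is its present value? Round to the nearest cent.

Level perpetuity: PV = C / r = $44,100.00 / 0.089 = $495,505.62

$495505.62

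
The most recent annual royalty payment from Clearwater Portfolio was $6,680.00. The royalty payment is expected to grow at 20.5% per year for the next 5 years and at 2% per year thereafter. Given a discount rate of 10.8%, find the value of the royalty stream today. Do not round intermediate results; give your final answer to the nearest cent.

D_1 = 8049.40000
D_2 = 9699.52700
D_3 = 11687.93003
D_4 = 14083.95569
D_5 = 16971.16661
Terminal value at year 5: TV = D_5×(1+g_2)/(r−g_2) = 17310.58994/0.088 = 196711.24933
P_0 = D_1/(1+r)^1 + D_2/(1+r)^2 + D_3/(1+r)^3 + D_4/(1+r)^4 + D_5/(1+r)^5 + TV/(1+r)^5
    = 7264.80144 + 7900.79940 + 8592.47589 + 9344.70527 + 10162.78868 + 117795.95967 = 161061.53036

$161061.53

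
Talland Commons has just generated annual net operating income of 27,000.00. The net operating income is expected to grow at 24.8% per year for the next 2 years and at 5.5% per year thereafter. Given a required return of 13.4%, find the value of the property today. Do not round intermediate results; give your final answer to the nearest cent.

499124.77

D_1 = 33696.00000
D_2 = 42052.60800
Terminal value at year 2: TV = D_2×(1+g_2)/(r−g_2) = 44365.50144/0.079 = 561588.62582
P_0 = D_1/(1+r)^1 + D_2/(1+r)^2 + TV/(1+r)^2
    = 29714.28571 + 32701.43613 + 436709.05212 = 499124.77396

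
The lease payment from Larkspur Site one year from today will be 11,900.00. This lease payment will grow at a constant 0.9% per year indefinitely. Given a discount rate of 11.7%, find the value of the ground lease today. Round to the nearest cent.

110185.19

Growing perpetuity: P = D₁ / (r − g) = 11,900.0000 / (0.117 − 0.009) = 110,185.19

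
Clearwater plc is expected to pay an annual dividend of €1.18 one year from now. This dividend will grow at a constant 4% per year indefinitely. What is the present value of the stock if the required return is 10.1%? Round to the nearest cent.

Growing perpetuity: P = D₁ / (r − g) = €1.1800 / (0.101 − 0.04) = €19.34

€19.34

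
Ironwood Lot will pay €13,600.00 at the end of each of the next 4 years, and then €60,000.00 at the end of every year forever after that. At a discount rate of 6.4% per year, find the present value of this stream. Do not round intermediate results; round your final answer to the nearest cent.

€778180.87

PV of 4-year annuity: €13,600.00 × [1 − (1+0.064)^−4] / 0.064 = 46696.98540
Perpetuity value at year 4: €60,000.00 / 0.064 = 937500.00000
PV of perpetuity: 937500.00000 / (1+0.064)^4 = 731483.88794
Total PV = 46696.98540 + 731483.88794 = 778180.87334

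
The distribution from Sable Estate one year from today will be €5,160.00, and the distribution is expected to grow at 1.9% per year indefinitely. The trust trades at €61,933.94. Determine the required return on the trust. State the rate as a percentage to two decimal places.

P = D₁/(r − g) ⇒ r = D₁/P + g = €5,160.0000/€61,933.94 + 0.019 = 0.083315 + 0.019 = 0.102315

10.23%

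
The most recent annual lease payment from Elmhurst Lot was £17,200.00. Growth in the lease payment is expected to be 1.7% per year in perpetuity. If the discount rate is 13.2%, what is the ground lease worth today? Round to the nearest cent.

£152107.83

D₁ = D₀ × (1 + g) = £17,200.00 × 1.017 = £17,492.4000
Growing perpetuity: P = D₁ / (r − g) = £17,492.4000 / (0.132 − 0.017) = £152,107.83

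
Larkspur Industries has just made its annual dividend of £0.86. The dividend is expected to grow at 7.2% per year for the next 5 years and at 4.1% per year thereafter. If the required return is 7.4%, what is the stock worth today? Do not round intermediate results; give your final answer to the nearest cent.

D_1 = 0.92192
D_2 = 0.98830
D_3 = 1.05946
D_4 = 1.13574
D_5 = 1.21751
Terminal value at year 5: TV = D_5×(1+g_2)/(r−g_2) = 1.26743/0.033 = 38.40689
P_0 = D_1/(1+r)^1 + D_2/(1+r)^2 + D_3/(1+r)^3 + D_4/(1+r)^4 + D_5/(1+r)^5 + TV/(1+r)^5
    = 0.85840 + 0.85680 + 0.85520 + 0.85361 + 0.85202 + 26.87743 = 31.15347

£31.15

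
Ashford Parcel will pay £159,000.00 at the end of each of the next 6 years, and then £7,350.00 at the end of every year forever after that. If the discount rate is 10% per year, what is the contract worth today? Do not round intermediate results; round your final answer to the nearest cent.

£733975.29

PV of 6-year annuity: £159,000.00 × [1 − (1+0.1)^−6] / 0.1 = 692486.45121
Perpetuity value at year 6: £7,350.00 / 0.1 = 73500.00000
PV of perpetuity: 73500.00000 / (1+0.1)^6 = 41488.83386
Total PV = 692486.45121 + 41488.83386 = 733975.28507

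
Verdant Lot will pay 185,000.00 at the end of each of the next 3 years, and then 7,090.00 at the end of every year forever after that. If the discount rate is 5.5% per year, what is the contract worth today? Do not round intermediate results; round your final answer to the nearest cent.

PV of 3-year annuity: 185,000.00 × [1 − (1+0.055)^−3] / 0.055 = 499117.67502
Perpetuity value at year 3: 7,090.00 / 0.055 = 128909.09091
PV of perpetuity: 128909.09091 / (1+0.055)^3 = 109780.74326
Total PV = 499117.67502 + 109780.74326 = 608898.41827

608898.42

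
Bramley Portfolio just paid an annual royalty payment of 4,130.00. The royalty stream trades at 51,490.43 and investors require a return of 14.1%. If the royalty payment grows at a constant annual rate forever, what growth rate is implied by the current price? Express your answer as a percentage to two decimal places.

5.63%

P = D₀(1+g)/(r−g) ⇒ P(r−g) = D₀(1+g) ⇒ g(P+D₀) = P·r − D₀
g = (P·r − D₀)/(P + D₀) = (51,490.43×0.141 − 4,130.00) / (51,490.43 + 4,130.00) = 0.056277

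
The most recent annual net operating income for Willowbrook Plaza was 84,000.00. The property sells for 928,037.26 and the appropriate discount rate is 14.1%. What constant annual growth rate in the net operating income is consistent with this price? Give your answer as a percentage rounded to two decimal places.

P = D₀(1+g)/(r−g) ⇒ P(r−g) = D₀(1+g) ⇒ g(P+D₀) = P·r − D₀
g = (P·r − D₀)/(P + D₀) = (928,037.26×0.141 − 84,000.00) / (928,037.26 + 84,000.00) = 0.046296

4.63%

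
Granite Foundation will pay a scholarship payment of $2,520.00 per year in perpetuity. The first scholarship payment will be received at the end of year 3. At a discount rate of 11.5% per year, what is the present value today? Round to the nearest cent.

Value at end of year 2: C / r = $2,520.00 / 0.115 = $21,913.0435
Discount to today: PV = $21,913.0435 / (1 + 0.115)^2 = $21,913.0435 / 1.243225 = $17,625.97

$17625.97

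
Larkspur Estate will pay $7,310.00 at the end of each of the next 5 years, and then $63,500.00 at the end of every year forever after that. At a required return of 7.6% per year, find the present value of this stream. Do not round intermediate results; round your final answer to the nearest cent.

PV of 5-year annuity: $7,310.00 × [1 − (1+0.076)^−5] / 0.076 = 29497.01898
Perpetuity value at year 5: $63,500.00 / 0.076 = 835526.31579
PV of perpetuity: 835526.31579 / (1+0.076)^5 = 579293.66121
Total PV = 29497.01898 + 579293.66121 = 608790.68019

$608790.68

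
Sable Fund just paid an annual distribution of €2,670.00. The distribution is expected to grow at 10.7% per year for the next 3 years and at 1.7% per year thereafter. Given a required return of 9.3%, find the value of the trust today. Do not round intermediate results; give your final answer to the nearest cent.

D_1 = 2955.69000
D_2 = 3271.94883
D_3 = 3622.04735
Terminal value at year 3: TV = D_3×(1+g_2)/(r−g_2) = 3683.62216/0.076 = 48468.71263
P_0 = D_1/(1+r)^1 + D_2/(1+r)^2 + D_3/(1+r)^3 + TV/(1+r)^3
    = 2704.19945 + 2738.83696 + 2773.91812 + 37119.40437 = 45336.35890

€45336.36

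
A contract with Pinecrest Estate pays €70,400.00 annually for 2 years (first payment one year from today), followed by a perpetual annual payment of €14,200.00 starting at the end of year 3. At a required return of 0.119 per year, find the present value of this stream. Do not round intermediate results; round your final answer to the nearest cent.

PV of 2-year annuity: €70,400.00 × [1 − (1+0.119)^−2] / 0.119 = 119136.11748
Perpetuity value at year 2: €14,200.00 / 0.119 = 119327.73109
PV of perpetuity: 119327.73109 / (1+0.119)^2 = 95297.43467
Total PV = 119136.11748 + 95297.43467 = 214433.55215

€214433.55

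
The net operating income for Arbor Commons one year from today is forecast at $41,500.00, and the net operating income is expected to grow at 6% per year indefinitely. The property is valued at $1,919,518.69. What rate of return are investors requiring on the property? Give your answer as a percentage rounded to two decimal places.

P = D₁/(r − g) ⇒ r = D₁/P + g = $41,500.0000/$1,919,518.69 + 0.06 = 0.021620 + 0.06 = 0.081620

8.16%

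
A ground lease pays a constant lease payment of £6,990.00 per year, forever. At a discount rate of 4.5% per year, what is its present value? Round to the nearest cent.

Level perpetuity: PV = C / r = £6,990.00 / 0.045 = £155,333.33

£155333.33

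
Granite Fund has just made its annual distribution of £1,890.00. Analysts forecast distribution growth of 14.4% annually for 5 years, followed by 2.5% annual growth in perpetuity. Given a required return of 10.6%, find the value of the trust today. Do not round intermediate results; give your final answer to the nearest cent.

£38787.35

D_1 = 2162.16000
D_2 = 2473.51104
D_3 = 2829.69663
D_4 = 3237.17294
D_5 = 3703.32585
Terminal value at year 5: TV = D_5×(1+g_2)/(r−g_2) = 3795.90899/0.081 = 46863.07401
P_0 = D_1/(1+r)^1 + D_2/(1+r)^2 + D_3/(1+r)^3 + D_4/(1+r)^4 + D_5/(1+r)^5 + TV/(1+r)^5
    = 1954.93671 + 2022.10452 + 2091.58008 + 2163.44268 + 2237.77435 + 28317.51493 = 38787.35327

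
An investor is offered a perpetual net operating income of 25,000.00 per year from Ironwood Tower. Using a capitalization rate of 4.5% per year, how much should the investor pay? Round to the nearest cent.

555555.56

Level perpetuity: PV = C / r = 25,000.00 / 0.045 = 555,555.56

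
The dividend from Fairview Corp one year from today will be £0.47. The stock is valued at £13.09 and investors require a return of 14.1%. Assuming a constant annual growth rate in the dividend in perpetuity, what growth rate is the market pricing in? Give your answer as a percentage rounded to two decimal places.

10.51%

P = D₁/(r−g) ⇒ g = r − D₁/P = 0.141 − £0.47/£13.09 = 0.105095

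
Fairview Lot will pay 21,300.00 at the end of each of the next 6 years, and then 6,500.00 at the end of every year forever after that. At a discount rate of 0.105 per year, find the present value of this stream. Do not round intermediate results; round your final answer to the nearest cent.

125429.02

PV of 6-year annuity: 21,300.00 × [1 − (1+0.105)^−6] / 0.105 = 91423.42096
Perpetuity value at year 6: 6,500.00 / 0.105 = 61904.76190
PV of perpetuity: 61904.76190 / (1+0.105)^6 = 34005.59588
Total PV = 91423.42096 + 34005.59588 = 125429.01684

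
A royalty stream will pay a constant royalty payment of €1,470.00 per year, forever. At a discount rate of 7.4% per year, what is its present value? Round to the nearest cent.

Level perpetuity: PV = C / r = €1,470.00 / 0.074 = €19,864.86

€19864.86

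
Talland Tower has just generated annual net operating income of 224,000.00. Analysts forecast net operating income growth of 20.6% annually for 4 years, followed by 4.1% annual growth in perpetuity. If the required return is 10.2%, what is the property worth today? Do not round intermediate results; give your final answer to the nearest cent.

D_1 = 270144.00000
D_2 = 325793.66400
D_3 = 392907.15878
D_4 = 473846.03349
Terminal value at year 4: TV = D_4×(1+g_2)/(r−g_2) = 493273.72087/0.061 = 8086454.44044
P_0 = D_1/(1+r)^1 + D_2/(1+r)^2 + D_3/(1+r)^3 + D_4/(1+r)^4 + TV/(1+r)^4
    = 245139.74592 + 268274.53138 + 293592.63597 + 321300.10797 + 5483170.69497 = 6611477.71620

6611477.72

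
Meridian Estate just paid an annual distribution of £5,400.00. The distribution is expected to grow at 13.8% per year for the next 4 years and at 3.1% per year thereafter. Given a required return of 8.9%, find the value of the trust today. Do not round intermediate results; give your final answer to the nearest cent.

D_1 = 6145.20000
D_2 = 6993.23760
D_3 = 7958.30439
D_4 = 9056.55039
Terminal value at year 4: TV = D_4×(1+g_2)/(r−g_2) = 9337.30346/0.058 = 160987.99063
P_0 = D_1/(1+r)^1 + D_2/(1+r)^2 + D_3/(1+r)^3 + D_4/(1+r)^4 + TV/(1+r)^4
    = 5642.97521 + 5896.88318 + 6162.21585 + 6439.48727 + 114467.43752 = 138608.99903

£138609.00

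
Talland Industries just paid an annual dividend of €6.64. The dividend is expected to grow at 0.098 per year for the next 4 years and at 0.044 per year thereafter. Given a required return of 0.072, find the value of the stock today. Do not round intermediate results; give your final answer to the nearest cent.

€300.69

D_1 = 7.29072
D_2 = 8.00521
D_3 = 8.78972
D_4 = 9.65111
Terminal value at year 4: TV = D_4×(1+g_2)/(r−g_2) = 10.07576/0.028 = 359.84867
P_0 = D_1/(1+r)^1 + D_2/(1+r)^2 + D_3/(1+r)^3 + D_4/(1+r)^4 + TV/(1+r)^4
    = 6.80104 + 6.96600 + 7.13495 + 7.30800 + 272.48385 = 300.69383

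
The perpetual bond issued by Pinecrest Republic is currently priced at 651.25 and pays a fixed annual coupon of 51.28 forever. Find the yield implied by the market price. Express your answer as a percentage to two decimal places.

7.87%

P = C/r ⇒ r = C/P = 51.28/651.25 = 0.078741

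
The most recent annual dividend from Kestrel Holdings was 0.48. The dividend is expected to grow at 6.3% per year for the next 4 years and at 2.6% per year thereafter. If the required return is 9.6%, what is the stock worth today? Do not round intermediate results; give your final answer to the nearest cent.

D_1 = 0.51024
D_2 = 0.54239
D_3 = 0.57656
D_4 = 0.61288
Terminal value at year 4: TV = D_4×(1+g_2)/(r−g_2) = 0.62881/0.07 = 8.98305
P_0 = D_1/(1+r)^1 + D_2/(1+r)^2 + D_3/(1+r)^3 + D_4/(1+r)^4 + TV/(1+r)^4
    = 0.46555 + 0.45153 + 0.43793 + 0.42475 + 6.22560 = 8.00536

8.01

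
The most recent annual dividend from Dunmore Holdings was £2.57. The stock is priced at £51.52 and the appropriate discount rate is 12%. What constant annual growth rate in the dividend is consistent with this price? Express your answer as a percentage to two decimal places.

P = D₀(1+g)/(r−g) ⇒ P(r−g) = D₀(1+g) ⇒ g(P+D₀) = P·r − D₀
g = (P·r − D₀)/(P + D₀) = (£51.52×0.12 − £2.57) / (£51.52 + £2.57) = 0.066785

6.68%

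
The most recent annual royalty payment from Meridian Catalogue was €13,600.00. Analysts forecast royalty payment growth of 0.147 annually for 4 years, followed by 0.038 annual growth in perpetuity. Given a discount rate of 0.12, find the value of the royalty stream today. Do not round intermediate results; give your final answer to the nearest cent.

€247125.43

D_1 = 15599.20000
D_2 = 17892.28240
D_3 = 20522.44791
D_4 = 23539.24776
Terminal value at year 4: TV = D_4×(1+g_2)/(r−g_2) = 24433.73917/0.082 = 297972.42891
P_0 = D_1/(1+r)^1 + D_2/(1+r)^2 + D_3/(1+r)^3 + D_4/(1+r)^4 + TV/(1+r)^4
    = 13927.85714 + 14263.61798 + 14607.47306 + 14959.61750 + 189366.86544 = 247125.43113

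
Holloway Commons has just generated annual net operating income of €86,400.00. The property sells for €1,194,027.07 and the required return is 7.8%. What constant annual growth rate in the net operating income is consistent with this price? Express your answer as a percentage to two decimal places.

P = D₀(1+g)/(r−g) ⇒ P(r−g) = D₀(1+g) ⇒ g(P+D₀) = P·r − D₀
g = (P·r − D₀)/(P + D₀) = (€1,194,027.07×0.078 − €86,400.00) / (€1,194,027.07 + €86,400.00) = 0.005259

0.53%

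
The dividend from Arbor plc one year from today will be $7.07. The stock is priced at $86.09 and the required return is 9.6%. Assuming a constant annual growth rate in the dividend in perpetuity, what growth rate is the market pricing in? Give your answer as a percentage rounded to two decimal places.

1.39%

P = D₁/(r−g) ⇒ g = r − D₁/P = 0.096 − $7.07/$86.09 = 0.013877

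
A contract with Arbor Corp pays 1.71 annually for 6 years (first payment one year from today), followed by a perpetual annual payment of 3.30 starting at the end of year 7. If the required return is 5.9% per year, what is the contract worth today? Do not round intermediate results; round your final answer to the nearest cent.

48.09

PV of 6-year annuity: 1.71 × [1 − (1+0.059)^−6] / 0.059 = 8.43511
Perpetuity value at year 6: 3.30 / 0.059 = 55.93220
PV of perpetuity: 55.93220 / (1+0.059)^6 = 39.65392
Total PV = 8.43511 + 39.65392 = 48.08903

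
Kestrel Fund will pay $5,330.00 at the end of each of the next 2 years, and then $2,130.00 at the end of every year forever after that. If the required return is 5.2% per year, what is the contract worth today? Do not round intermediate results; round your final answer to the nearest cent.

$46894.83

PV of 2-year annuity: $5,330.00 × [1 − (1+0.052)^−2] / 0.052 = 9882.64251
Perpetuity value at year 2: $2,130.00 / 0.052 = 40961.53846
PV of perpetuity: 40961.53846 / (1+0.052)^2 = 37012.18976
Total PV = 9882.64251 + 37012.18976 = 46894.83228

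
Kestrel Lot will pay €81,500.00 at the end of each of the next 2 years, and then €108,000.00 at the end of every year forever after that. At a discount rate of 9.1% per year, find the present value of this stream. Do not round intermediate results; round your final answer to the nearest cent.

€1140259.89

PV of 2-year annuity: €81,500.00 × [1 − (1+0.091)^−2] / 0.091 = 143173.33470
Perpetuity value at year 2: €108,000.00 / 0.091 = 1186813.18681
PV of perpetuity: 1186813.18681 / (1+0.091)^2 = 997086.55924
Total PV = 143173.33470 + 997086.55924 = 1140259.89394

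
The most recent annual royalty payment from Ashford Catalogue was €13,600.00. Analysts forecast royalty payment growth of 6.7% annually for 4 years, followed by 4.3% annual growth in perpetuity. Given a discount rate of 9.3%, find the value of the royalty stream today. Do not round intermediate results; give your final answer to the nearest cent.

€308890.97

D_1 = 14511.20000
D_2 = 15483.45040
D_3 = 16520.84158
D_4 = 17627.73796
Terminal value at year 4: TV = D_4×(1+g_2)/(r−g_2) = 18385.73069/0.05 = 367714.61390
P_0 = D_1/(1+r)^1 + D_2/(1+r)^2 + D_3/(1+r)^3 + D_4/(1+r)^4 + TV/(1+r)^4
    = 13276.48673 + 12960.66912 + 12652.36409 + 12351.39294 + 257650.05669 = 308890.96957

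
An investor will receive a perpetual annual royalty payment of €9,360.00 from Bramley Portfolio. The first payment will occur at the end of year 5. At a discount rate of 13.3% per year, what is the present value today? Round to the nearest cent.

€42707.54

Value at end of year 4: C / r = €9,360.00 / 0.133 = €70,375.9398
Discount to today: PV = €70,375.9398 / (1 + 0.133)^4 = €70,375.9398 / 1.647857 = €42,707.54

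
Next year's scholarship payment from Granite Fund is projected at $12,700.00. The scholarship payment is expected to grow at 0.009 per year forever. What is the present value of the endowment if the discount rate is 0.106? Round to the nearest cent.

Growing perpetuity: P = D₁ / (r − g) = $12,700.0000 / (0.106 − 0.009) = $130,927.84

$130927.84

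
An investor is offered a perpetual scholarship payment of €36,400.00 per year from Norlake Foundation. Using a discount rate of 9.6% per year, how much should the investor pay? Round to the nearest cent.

€379166.67

Level perpetuity: PV = C / r = €36,400.00 / 0.096 = €379,166.67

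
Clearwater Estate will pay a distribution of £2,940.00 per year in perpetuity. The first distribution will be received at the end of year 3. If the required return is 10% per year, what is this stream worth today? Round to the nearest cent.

Value at end of year 2: C / r = £2,940.00 / 0.1 = £29,400.0000
Discount to today: PV = £29,400.0000 / (1 + 0.1)^2 = £29,400.0000 / 1.210000 = £24,297.52

£24297.52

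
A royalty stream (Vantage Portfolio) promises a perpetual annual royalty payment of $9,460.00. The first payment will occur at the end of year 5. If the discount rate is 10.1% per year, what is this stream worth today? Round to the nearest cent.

Value at end of year 4: C / r = $9,460.00 / 0.101 = $93,663.3663
Discount to today: PV = $93,663.3663 / (1 + 0.101)^4 = $93,663.3663 / 1.469431 = $63,741.24

$63741.24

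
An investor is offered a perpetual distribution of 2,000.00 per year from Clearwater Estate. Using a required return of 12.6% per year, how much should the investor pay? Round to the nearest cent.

15873.02

Level perpetuity: PV = C / r = 2,000.00 / 0.126 = 15,873.02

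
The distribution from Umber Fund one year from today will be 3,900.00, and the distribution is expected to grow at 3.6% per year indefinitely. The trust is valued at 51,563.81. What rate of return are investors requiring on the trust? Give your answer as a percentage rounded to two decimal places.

11.16%

P = D₁/(r − g) ⇒ r = D₁/P + g = 3,900.0000/51,563.81 + 0.036 = 0.075634 + 0.036 = 0.111634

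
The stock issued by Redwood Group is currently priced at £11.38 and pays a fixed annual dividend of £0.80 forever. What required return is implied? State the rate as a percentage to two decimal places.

P = C/r ⇒ r = C/P = £0.80/£11.38 = 0.070299

7.03%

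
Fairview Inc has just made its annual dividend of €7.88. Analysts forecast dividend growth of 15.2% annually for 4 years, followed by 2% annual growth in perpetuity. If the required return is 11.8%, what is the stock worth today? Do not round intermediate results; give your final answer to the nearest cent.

€126.45

D_1 = 9.07776
D_2 = 10.45758
D_3 = 12.04713
D_4 = 13.87830
Terminal value at year 4: TV = D_4×(1+g_2)/(r−g_2) = 14.15586/0.098 = 144.44757
P_0 = D_1/(1+r)^1 + D_2/(1+r)^2 + D_3/(1+r)^3 + D_4/(1+r)^4 + TV/(1+r)^4
    = 8.11964 + 8.36657 + 8.62101 + 8.88319 + 92.45769 = 126.44810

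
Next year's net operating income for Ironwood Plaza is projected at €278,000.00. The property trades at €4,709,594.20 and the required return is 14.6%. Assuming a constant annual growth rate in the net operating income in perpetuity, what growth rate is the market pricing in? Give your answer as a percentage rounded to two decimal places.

8.70%

P = D₁/(r−g) ⇒ g = r − D₁/P = 0.146 − €278,000.00/€4,709,594.20 = 0.086972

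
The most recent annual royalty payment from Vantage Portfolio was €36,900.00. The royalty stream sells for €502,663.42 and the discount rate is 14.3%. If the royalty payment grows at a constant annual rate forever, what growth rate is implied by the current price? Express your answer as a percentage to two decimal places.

P = D₀(1+g)/(r−g) ⇒ P(r−g) = D₀(1+g) ⇒ g(P+D₀) = P·r − D₀
g = (P·r − D₀)/(P + D₀) = (€502,663.42×0.143 − €36,900.00) / (€502,663.42 + €36,900.00) = 0.064832

6.48%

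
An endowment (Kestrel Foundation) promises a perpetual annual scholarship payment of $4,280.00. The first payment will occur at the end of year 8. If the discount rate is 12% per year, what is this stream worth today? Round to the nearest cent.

$16133.79

Value at end of year 7: C / r = $4,280.00 / 0.12 = $35,666.6667
Discount to today: PV = $35,666.6667 / (1 + 0.12)^7 = $35,666.6667 / 2.210681 = $16,133.79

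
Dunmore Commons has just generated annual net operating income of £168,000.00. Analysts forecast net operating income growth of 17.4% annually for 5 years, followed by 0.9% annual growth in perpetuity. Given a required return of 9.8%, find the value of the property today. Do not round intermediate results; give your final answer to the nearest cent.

£3692961.09

D_1 = 197232.00000
D_2 = 231550.36800
D_3 = 271840.13203
D_4 = 319140.31501
D_5 = 374670.72982
Terminal value at year 5: TV = D_5×(1+g_2)/(r−g_2) = 378042.76638/0.089 = 4247671.53241
P_0 = D_1/(1+r)^1 + D_2/(1+r)^2 + D_3/(1+r)^3 + D_4/(1+r)^4 + D_5/(1+r)^5 + TV/(1+r)^5
    = 179628.41530 + 192061.71181 + 205355.60078 + 219569.64965 + 234767.54890 + 2661578.16675 = 3692961.09320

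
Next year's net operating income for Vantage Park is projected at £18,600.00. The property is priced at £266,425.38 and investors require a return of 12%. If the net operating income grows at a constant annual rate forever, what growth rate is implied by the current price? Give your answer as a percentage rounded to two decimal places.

P = D₁/(r−g) ⇒ g = r − D₁/P = 0.12 − £18,600.00/£266,425.38 = 0.050187

5.02%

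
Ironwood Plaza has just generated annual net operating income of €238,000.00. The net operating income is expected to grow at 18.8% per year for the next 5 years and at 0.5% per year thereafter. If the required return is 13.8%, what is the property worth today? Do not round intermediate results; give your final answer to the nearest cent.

D_1 = 282744.00000
D_2 = 335899.87200
D_3 = 399049.04794
D_4 = 474070.26895
D_5 = 563195.47951
Terminal value at year 5: TV = D_5×(1+g_2)/(r−g_2) = 566011.45691/0.133 = 4255725.23991
P_0 = D_1/(1+r)^1 + D_2/(1+r)^2 + D_3/(1+r)^3 + D_4/(1+r)^4 + D_5/(1+r)^5 + TV/(1+r)^5
    = 248456.94200 + 259373.32786 + 270769.34402 + 282666.06388 + 295085.48672 + 2229781.30943 = 3586132.47391

€3586132.47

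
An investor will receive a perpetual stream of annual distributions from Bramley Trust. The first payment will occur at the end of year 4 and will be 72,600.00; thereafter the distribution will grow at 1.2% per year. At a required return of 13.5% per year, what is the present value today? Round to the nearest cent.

Value at end of year 3: C₁ / (r − g) = 72,600.00 / (0.135 − 0.012) = 590,243.9024
Discount to today: PV = 590,243.9024 / (1 + 0.135)^3 = 590,243.9024 / 1.462135 = 403,686.22

403686.22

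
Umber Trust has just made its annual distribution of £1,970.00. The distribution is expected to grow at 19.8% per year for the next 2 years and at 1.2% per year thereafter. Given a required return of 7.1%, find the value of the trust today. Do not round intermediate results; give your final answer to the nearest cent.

£46947.97

D_1 = 2360.06000
D_2 = 2827.35188
Terminal value at year 2: TV = D_2×(1+g_2)/(r−g_2) = 2861.28010/0.059 = 48496.27292
P_0 = D_1/(1+r)^1 + D_2/(1+r)^2 + TV/(1+r)^2
    = 2203.60411 + 2464.90917 + 42279.45899 = 46947.97227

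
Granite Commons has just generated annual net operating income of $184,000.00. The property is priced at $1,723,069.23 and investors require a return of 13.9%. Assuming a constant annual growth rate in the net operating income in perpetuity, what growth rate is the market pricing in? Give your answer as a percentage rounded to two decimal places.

P = D₀(1+g)/(r−g) ⇒ P(r−g) = D₀(1+g) ⇒ g(P+D₀) = P·r − D₀
g = (P·r − D₀)/(P + D₀) = ($1,723,069.23×0.139 − $184,000.00) / ($1,723,069.23 + $184,000.00) = 0.029106

2.91%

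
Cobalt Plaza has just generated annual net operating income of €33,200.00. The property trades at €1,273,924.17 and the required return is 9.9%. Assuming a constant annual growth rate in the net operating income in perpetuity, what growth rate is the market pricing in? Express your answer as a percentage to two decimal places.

7.11%

P = D₀(1+g)/(r−g) ⇒ P(r−g) = D₀(1+g) ⇒ g(P+D₀) = P·r − D₀
g = (P·r − D₀)/(P + D₀) = (€1,273,924.17×0.099 − €33,200.00) / (€1,273,924.17 + €33,200.00) = 0.071086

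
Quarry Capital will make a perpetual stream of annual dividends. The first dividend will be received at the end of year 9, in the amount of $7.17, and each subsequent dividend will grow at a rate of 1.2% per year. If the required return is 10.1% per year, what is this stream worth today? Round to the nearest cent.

$37.31

Value at end of year 8: C₁ / (r − g) = $7.17 / (0.101 − 0.012) = $80.5618
Discount to today: PV = $80.5618 / (1 + 0.101)^8 = $80.5618 / 2.159228 = $37.31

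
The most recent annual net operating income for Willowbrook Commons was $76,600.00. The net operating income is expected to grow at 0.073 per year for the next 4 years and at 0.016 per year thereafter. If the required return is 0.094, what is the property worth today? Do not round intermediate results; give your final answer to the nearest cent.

$1215306.83

D_1 = 82191.80000
D_2 = 88191.80140
D_3 = 94629.80290
D_4 = 101537.77851
Terminal value at year 4: TV = D_4×(1+g_2)/(r−g_2) = 103162.38297/0.078 = 1322594.65347
P_0 = D_1/(1+r)^1 + D_2/(1+r)^2 + D_3/(1+r)^3 + D_4/(1+r)^4 + TV/(1+r)^4
    = 75129.61609 + 73687.45710 + 72272.98123 + 70885.65709 + 923331.12313 = 1215306.83463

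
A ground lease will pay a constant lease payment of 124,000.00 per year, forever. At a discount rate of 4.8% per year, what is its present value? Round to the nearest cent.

2583333.33

Level perpetuity: PV = C / r = 124,000.00 / 0.048 = 2,583,333.33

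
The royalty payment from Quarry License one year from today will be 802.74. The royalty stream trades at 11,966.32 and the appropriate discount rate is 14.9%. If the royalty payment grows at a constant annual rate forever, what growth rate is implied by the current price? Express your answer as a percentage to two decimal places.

8.19%

P = D₁/(r−g) ⇒ g = r − D₁/P = 0.149 − 802.74/11,966.32 = 0.081917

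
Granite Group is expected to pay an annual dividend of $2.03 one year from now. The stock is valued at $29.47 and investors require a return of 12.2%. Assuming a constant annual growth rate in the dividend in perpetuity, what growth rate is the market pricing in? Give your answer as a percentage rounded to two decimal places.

5.31%

P = D₁/(r−g) ⇒ g = r − D₁/P = 0.122 − $2.03/$29.47 = 0.053116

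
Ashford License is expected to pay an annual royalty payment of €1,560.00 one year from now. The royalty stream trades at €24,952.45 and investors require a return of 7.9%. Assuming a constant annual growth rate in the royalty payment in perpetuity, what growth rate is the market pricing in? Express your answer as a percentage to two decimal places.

P = D₁/(r−g) ⇒ g = r − D₁/P = 0.079 − €1,560.00/€24,952.45 = 0.016481

1.65%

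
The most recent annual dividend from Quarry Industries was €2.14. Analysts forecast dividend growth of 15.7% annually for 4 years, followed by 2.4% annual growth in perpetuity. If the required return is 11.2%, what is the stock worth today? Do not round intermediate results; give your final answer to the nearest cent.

D_1 = 2.47598
D_2 = 2.86471
D_3 = 3.31447
D_4 = 3.83484
Terminal value at year 4: TV = D_4×(1+g_2)/(r−g_2) = 3.92688/0.088 = 44.62359
P_0 = D_1/(1+r)^1 + D_2/(1+r)^2 + D_3/(1+r)^3 + D_4/(1+r)^4 + TV/(1+r)^4
    = 2.22660 + 2.31671 + 2.41046 + 2.50800 + 29.18404 = 38.64580

€38.65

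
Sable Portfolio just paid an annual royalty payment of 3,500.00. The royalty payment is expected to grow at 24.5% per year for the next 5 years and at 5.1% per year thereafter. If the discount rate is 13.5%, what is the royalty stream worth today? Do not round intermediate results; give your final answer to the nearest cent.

92839.15

D_1 = 4357.50000
D_2 = 5425.08750
D_3 = 6754.23394
D_4 = 8409.02125
D_5 = 10469.23146
Terminal value at year 5: TV = D_5×(1+g_2)/(r−g_2) = 11003.16226/0.084 = 130990.02695
P_0 = D_1/(1+r)^1 + D_2/(1+r)^2 + D_3/(1+r)^3 + D_4/(1+r)^4 + D_5/(1+r)^5 + TV/(1+r)^5
    = 3839.20705 + 4211.28879 + 4619.43131 + 5067.12950 + 5558.21694 + 69543.88106 = 92839.15466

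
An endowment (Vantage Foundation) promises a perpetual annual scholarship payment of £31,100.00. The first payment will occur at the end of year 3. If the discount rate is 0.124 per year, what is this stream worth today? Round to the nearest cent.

Value at end of year 2: C / r = £31,100.00 / 0.124 = £250,806.4516
Discount to today: PV = £250,806.4516 / (1 + 0.124)^2 = £250,806.4516 / 1.263376 = £198,520.83

£198520.83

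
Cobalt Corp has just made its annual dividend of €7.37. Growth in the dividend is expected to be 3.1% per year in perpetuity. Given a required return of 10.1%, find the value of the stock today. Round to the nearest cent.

D₁ = D₀ × (1 + g) = €7.37 × 1.031 = €7.5985
Growing perpetuity: P = D₁ / (r − g) = €7.5985 / (0.101 − 0.031) = €108.55

€108.55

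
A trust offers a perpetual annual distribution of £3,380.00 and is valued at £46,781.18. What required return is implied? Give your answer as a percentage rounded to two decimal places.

P = C/r ⇒ r = C/P = £3,380.00/£46,781.18 = 0.072251

7.23%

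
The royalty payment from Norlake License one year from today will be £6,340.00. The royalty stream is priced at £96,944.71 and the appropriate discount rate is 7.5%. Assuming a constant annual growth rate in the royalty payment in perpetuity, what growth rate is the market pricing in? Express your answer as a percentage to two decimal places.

0.96%

P = D₁/(r−g) ⇒ g = r − D₁/P = 0.075 − £6,340.00/£96,944.71 = 0.009602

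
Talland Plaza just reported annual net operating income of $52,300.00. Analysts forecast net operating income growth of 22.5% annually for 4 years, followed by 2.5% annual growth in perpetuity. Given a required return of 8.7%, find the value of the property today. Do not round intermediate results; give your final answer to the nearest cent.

D_1 = 64067.50000
D_2 = 78482.68750
D_3 = 96141.29219
D_4 = 117773.08293
Terminal value at year 4: TV = D_4×(1+g_2)/(r−g_2) = 120717.41000/0.062 = 1947055.00005
P_0 = D_1/(1+r)^1 + D_2/(1+r)^2 + D_3/(1+r)^3 + D_4/(1+r)^4 + TV/(1+r)^4
    = 58939.74241 + 66422.43280 + 74855.08756 + 84358.30935 + 1394633.34004 = 1679208.91216

$1679208.91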